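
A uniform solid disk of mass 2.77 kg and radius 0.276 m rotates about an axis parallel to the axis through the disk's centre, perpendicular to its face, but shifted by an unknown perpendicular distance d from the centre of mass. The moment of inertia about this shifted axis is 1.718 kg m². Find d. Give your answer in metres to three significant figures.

0.763

About the centre-of-mass axis, I_cm = (1/2)MR² = (1/2)(2.77)(0.276)² = 0.1055 kg m².
Parallel axis theorem: I = I_cm + Md², so Md² = 1.718 − 0.1055 = 1.6125 kg m².
d = √(1.6125 / 2.77) = 0.76297 m.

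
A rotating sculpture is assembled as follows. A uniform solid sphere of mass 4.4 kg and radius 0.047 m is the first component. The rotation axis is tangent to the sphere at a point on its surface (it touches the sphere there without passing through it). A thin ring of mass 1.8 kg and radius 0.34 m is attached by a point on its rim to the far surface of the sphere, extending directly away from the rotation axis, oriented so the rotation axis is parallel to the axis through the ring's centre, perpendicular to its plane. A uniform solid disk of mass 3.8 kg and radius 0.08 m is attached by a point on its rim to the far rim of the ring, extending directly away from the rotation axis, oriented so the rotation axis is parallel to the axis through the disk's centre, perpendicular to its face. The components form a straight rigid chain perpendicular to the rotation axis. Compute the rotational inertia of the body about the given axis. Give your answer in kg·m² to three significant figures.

Solid sphere: I_cm = (2/5)MR² = (2/5)(4.4)(0.047)² = 0.0038878 kg·m²; centre at d = 0.047 m, so the parallel axis theorem gives I = 0.0038878 + (4.4)(0.047)² = 0.013607 kg·m².
Thin ring: I_cm = MR² = (1.8)(0.34)² = 0.20808 kg·m²; centre at d = 0.047 + 0.047 + 0.34 = 0.434 m, so the parallel axis theorem gives I = 0.20808 + (1.8)(0.434)² = 0.54712 kg·m².
Solid disk: I_cm = (1/2)MR² = (1/2)(3.8)(0.08)² = 0.01216 kg·m²; centre at d = 0.047 + 0.047 + 0.34 + 0.34 + 0.08 = 0.854 m, so the parallel axis theorem gives I = 0.01216 + (3.8)(0.854)² = 2.7836 kg·m².
Total I = 0.013607 + 0.54712 + 2.7836 = 3.3443 kg·m².

3.34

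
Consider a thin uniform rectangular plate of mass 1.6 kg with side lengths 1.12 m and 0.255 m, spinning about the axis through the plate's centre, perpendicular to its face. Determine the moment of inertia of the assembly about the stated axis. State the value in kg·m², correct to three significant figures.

0.176

I_cm = (1/12)M(a²+b²) = (1/12)(1.6)[(1.12)² + (0.255)²] = 0.17592 kg·m²; axis through the centre, so I = 0.17592 kg·m².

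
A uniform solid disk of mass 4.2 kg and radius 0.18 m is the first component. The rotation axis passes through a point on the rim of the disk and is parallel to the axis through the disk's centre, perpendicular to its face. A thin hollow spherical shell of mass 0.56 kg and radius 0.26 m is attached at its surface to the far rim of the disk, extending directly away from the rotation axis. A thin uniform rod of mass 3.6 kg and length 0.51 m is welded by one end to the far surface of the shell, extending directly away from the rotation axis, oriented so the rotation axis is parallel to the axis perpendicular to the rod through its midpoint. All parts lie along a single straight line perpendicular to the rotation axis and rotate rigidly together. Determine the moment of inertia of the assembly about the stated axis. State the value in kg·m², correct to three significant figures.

Solid disk: I_cm = (1/2)MR² = (1/2)(4.2)(0.18)² = 0.06804 kg·m²; centre at d = 0.18 m, so I = I_cm + Md² gives I = 0.06804 + (4.2)(0.18)² = 0.20412 kg·m².
Spherical shell: I_cm = (2/3)MR² = (2/3)(0.56)(0.26)² = 0.025237 kg·m²; centre at d = 0.18 + 0.18 + 0.26 = 0.62 m, so I = I_cm + Md² gives I = 0.025237 + (0.56)(0.62)² = 0.2405 kg·m².
Thin rod: I_cm = (1/12)ML² = (1/12)(3.6)(0.51)² = 0.07803 kg·m²; centre at d = 0.18 + 0.18 + 0.26 + 0.26 + 0.255 = 1.135 m, so I = I_cm + Md² gives I = 0.07803 + (3.6)(1.135)² = 4.7156 kg·m².
Total I = 0.20412 + 0.2405 + 4.7156 = 5.1603 kg·m².

5.16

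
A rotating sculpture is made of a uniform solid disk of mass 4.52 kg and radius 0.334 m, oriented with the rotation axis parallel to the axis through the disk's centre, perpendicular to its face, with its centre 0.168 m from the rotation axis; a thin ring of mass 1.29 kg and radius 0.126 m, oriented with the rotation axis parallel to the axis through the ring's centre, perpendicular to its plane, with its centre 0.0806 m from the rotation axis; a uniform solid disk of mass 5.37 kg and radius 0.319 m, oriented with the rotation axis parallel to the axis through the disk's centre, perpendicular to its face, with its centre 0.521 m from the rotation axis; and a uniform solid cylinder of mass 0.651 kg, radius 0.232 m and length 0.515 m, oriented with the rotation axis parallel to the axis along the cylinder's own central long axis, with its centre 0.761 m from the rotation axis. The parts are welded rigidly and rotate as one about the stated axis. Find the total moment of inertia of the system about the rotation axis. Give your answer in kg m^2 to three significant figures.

2.53

Solid disk: I_cm = (1/2)MR² = (1/2)(4.52)(0.334)² = 0.25212 kg m^2; centre at d = 0.168 m, so I = I_cm + Md² gives I = 0.25212 + (4.52)(0.168)² = 0.37969 kg m^2.
Thin ring: I_cm = MR² = (1.29)(0.126)² = 0.02048 kg m^2; centre at d = 0.0806 m, so I = I_cm + Md² gives I = 0.02048 + (1.29)(0.0806)² = 0.02886 kg m^2.
Solid disk: I_cm = (1/2)MR² = (1/2)(5.37)(0.319)² = 0.27323 kg m^2; centre at d = 0.521 m, so I = I_cm + Md² gives I = 0.27323 + (5.37)(0.521)² = 1.7309 kg m^2.
Solid cylinder: I_cm = (1/2)MR² = (1/2)(0.651)(0.232)² = 0.01752 kg m^2; centre at d = 0.761 m, so I = I_cm + Md² gives I = 0.01752 + (0.651)(0.761)² = 0.39453 kg m^2.
Total I = 0.37969 + 0.02886 + 1.7309 + 0.39453 = 2.5339 kg m^2.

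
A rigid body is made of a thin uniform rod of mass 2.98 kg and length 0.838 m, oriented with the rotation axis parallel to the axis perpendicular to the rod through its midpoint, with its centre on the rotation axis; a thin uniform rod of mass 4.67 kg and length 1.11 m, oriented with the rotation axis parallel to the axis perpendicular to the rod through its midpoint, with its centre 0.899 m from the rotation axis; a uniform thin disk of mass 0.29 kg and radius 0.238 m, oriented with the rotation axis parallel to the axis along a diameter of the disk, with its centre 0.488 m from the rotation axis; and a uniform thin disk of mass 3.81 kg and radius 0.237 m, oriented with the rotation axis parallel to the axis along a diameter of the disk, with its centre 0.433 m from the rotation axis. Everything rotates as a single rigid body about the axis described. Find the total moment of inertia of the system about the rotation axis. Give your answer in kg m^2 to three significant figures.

5.27

Thin rod: I_cm = (1/12)ML² = (1/12)(2.98)(0.838)² = 0.17439 kg m^2; axis through the centre, so I = 0.17439 kg m^2.
Thin rod: I_cm = (1/12)ML² = (1/12)(4.67)(1.11)² = 0.47949 kg m^2; centre at d = 0.899 m, so the parallel axis theorem gives I = 0.47949 + (4.67)(0.899)² = 4.2538 kg m^2.
Thin disk: I_cm = (1/4)MR² = (1/4)(0.29)(0.238)² = 0.0041067 kg m^2; centre at d = 0.488 m, so the parallel axis theorem gives I = 0.0041067 + (0.29)(0.488)² = 0.073168 kg m^2.
Thin disk: I_cm = (1/4)MR² = (1/4)(3.81)(0.237)² = 0.053501 kg m^2; centre at d = 0.433 m, so the parallel axis theorem gives I = 0.053501 + (3.81)(0.433)² = 0.76783 kg m^2.
Total I = 0.17439 + 4.2538 + 0.073168 + 0.76783 = 5.2692 kg m^2.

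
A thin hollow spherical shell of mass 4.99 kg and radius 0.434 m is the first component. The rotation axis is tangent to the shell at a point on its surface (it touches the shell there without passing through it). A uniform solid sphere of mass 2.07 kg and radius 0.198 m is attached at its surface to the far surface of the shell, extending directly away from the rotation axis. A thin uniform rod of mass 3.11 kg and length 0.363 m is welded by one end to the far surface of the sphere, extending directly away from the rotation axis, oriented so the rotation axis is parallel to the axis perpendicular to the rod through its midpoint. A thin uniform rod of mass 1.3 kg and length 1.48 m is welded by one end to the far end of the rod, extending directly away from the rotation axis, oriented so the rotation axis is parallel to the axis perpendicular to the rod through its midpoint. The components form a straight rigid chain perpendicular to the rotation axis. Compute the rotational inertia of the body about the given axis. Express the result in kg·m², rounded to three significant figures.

18.0

Spherical shell: I_cm = (2/3)MR² = (2/3)(4.99)(0.434)² = 0.6266 kg·m²; centre at d = 0.434 m, so the parallel axis theorem gives I = 0.6266 + (4.99)(0.434)² = 1.5665 kg·m².
Solid sphere: I_cm = (2/5)MR² = (2/5)(2.07)(0.198)² = 0.032461 kg·m²; centre at d = 0.434 + 0.434 + 0.198 = 1.066 m, so the parallel axis theorem gives I = 0.032461 + (2.07)(1.066)² = 2.3847 kg·m².
Thin rod: I_cm = (1/12)ML² = (1/12)(3.11)(0.363)² = 0.03415 kg·m²; centre at d = 0.434 + 0.434 + 0.198 + 0.198 + 0.1815 = 1.4455 m, so the parallel axis theorem gives I = 0.03415 + (3.11)(1.4455)² = 6.5324 kg·m².
Thin rod: I_cm = (1/12)ML² = (1/12)(1.3)(1.48)² = 0.23729 kg·m²; centre at d = 0.434 + 0.434 + 0.198 + 0.198 + 0.1815 + 0.1815 + 0.74 = 2.367 m, so the parallel axis theorem gives I = 0.23729 + (1.3)(2.367)² = 7.5208 kg·m².
Total I = 1.5665 + 2.3847 + 6.5324 + 7.5208 = 18.004 kg·m².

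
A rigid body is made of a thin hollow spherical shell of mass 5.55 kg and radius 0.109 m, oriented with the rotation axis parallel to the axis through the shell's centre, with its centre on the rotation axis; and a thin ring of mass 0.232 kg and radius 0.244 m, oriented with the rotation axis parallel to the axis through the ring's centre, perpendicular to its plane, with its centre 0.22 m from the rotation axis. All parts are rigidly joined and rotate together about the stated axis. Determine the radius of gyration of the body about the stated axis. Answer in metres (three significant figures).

Spherical shell: I_cm = (2/3)MR² = (2/3)(5.55)(0.109)² = 0.04396 kg m^2; axis through the centre, so I = 0.04396 kg m^2.
Thin ring: I_cm = MR² = (0.232)(0.244)² = 0.013812 kg m^2; centre at d = 0.22 m, so the parallel axis theorem gives I = 0.013812 + (0.232)(0.22)² = 0.025041 kg m^2.
Total I = 0.069001 kg m^2; total mass M = 5.782 kg.
k = √(I/M) = √(0.069001/5.782) = 0.10924 m.

0.109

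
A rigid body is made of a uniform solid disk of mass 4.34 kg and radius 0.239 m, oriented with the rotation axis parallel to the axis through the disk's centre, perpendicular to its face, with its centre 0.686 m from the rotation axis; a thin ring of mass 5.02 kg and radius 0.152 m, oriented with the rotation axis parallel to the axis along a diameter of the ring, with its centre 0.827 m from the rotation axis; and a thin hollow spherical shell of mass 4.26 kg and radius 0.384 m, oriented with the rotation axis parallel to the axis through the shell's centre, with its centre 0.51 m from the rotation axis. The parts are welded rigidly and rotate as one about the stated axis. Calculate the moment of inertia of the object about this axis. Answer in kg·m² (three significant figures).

7.18

Solid disk: I_cm = (1/2)MR² = (1/2)(4.34)(0.239)² = 0.12395 kg·m²; centre at d = 0.686 m, so the parallel axis theorem gives I = 0.12395 + (4.34)(0.686)² = 2.1663 kg·m².
Thin ring: I_cm = (1/2)MR² = (1/2)(5.02)(0.152)² = 0.057991 kg·m²; centre at d = 0.827 m, so the parallel axis theorem gives I = 0.057991 + (5.02)(0.827)² = 3.4913 kg·m².
Spherical shell: I_cm = (2/3)MR² = (2/3)(4.26)(0.384)² = 0.41878 kg·m²; centre at d = 0.51 m, so the parallel axis theorem gives I = 0.41878 + (4.26)(0.51)² = 1.5268 kg·m².
Total I = 2.1663 + 3.4913 + 1.5268 = 7.1845 kg·m².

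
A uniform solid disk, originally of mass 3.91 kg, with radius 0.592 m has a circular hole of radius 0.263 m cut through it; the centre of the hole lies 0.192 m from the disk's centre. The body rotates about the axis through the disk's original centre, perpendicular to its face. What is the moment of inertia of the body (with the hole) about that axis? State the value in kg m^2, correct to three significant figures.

Unpierced body about its centre: I₀ = (1/2)MR² = (1/2)(3.91)(0.592)² = 0.68516 kg m^2.
The removed disk has mass m = M·(r/R)² = (3.91)(0.263/0.592)² = 0.77169 kg (same uniform areal density).
Its moment of inertia about the rotation axis (parallel-axis theorem): I_hole = (1/2)mr² + md² = (1/2)(0.77169)(0.263)² + (0.77169)(0.192)² = 0.055136 kg m^2.
Treating the hole as negative mass, I = I₀ − I_hole = 0.68516 − 0.055136 = 0.63002 kg m^2.

0.630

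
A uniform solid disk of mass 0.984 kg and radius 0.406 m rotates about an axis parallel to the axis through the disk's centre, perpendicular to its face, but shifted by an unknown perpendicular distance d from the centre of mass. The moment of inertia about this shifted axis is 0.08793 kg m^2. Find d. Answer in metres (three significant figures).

About the centre-of-mass axis, I_cm = (1/2)MR² = (1/2)(0.984)(0.406)² = 0.081099 kg m^2.
Parallel axis theorem: I = I_cm + Md², so Md² = 0.08793 − 0.081099 = 0.0068307 kg m^2.
d = √(0.0068307 / 0.984) = 0.083317 m.

0.0833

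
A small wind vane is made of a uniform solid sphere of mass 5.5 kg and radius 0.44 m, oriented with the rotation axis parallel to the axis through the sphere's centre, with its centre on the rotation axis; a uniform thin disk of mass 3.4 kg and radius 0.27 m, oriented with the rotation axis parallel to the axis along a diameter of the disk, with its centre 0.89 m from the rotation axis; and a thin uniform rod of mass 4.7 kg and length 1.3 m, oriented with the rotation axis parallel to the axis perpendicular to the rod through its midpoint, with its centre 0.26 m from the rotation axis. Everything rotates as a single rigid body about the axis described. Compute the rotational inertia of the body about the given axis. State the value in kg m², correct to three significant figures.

4.16

Solid sphere: I_cm = (2/5)MR² = (2/5)(5.5)(0.44)² = 0.42592 kg m²; axis through the centre, so I = 0.42592 kg m².
Thin disk: I_cm = (1/4)MR² = (1/4)(3.4)(0.27)² = 0.061965 kg m²; centre at d = 0.89 m, so I = I_cm + Md² gives I = 0.061965 + (3.4)(0.89)² = 2.7551 kg m².
Thin rod: I_cm = (1/12)ML² = (1/12)(4.7)(1.3)² = 0.66192 kg m²; centre at d = 0.26 m, so I = I_cm + Md² gives I = 0.66192 + (4.7)(0.26)² = 0.97964 kg m².
Total I = 0.42592 + 2.7551 + 0.97964 = 4.1607 kg m².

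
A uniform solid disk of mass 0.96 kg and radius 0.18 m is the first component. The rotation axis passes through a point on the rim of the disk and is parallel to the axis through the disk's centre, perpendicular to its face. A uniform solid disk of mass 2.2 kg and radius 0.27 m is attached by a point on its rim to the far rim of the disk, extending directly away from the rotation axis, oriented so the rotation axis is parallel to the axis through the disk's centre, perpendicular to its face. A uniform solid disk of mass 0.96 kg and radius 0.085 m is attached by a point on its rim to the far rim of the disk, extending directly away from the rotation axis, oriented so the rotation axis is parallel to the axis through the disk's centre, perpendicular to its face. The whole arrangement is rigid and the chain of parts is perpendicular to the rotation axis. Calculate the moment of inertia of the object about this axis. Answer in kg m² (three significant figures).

Solid disk: I_cm = (1/2)MR² = (1/2)(0.96)(0.18)² = 0.015552 kg m²; centre at d = 0.18 m, so I = I_cm + Md² gives I = 0.015552 + (0.96)(0.18)² = 0.046656 kg m².
Solid disk: I_cm = (1/2)MR² = (1/2)(2.2)(0.27)² = 0.08019 kg m²; centre at d = 0.18 + 0.18 + 0.27 = 0.63 m, so I = I_cm + Md² gives I = 0.08019 + (2.2)(0.63)² = 0.95337 kg m².
Solid disk: I_cm = (1/2)MR² = (1/2)(0.96)(0.085)² = 0.003468 kg m²; centre at d = 0.18 + 0.18 + 0.27 + 0.27 + 0.085 = 0.985 m, so I = I_cm + Md² gives I = 0.003468 + (0.96)(0.985)² = 0.93488 kg m².
Total I = 0.046656 + 0.95337 + 0.93488 = 1.9349 kg m².

1.93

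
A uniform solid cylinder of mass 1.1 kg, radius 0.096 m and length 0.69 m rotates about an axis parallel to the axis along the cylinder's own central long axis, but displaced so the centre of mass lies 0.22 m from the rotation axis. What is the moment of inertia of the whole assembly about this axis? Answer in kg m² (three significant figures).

I_cm = (1/2)MR² = (1/2)(1.1)(0.096)² = 0.0050688 kg m²; centre at d = 0.22 m, so the parallel axis theorem gives I = 0.0050688 + (1.1)(0.22)² = 0.058309 kg m².

0.0583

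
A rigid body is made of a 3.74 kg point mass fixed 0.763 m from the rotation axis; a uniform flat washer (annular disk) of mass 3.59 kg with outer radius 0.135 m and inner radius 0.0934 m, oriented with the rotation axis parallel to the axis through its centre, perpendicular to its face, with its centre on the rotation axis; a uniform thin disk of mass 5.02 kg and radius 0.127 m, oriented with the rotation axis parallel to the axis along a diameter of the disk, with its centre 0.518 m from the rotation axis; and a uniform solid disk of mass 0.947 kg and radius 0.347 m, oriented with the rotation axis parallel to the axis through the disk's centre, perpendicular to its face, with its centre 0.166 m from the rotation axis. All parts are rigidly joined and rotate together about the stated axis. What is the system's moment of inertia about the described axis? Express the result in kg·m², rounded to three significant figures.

3.68

Point mass: I_cm = 0; centre at d = 0.763 m, so the parallel axis theorem gives I = 0 + (3.74)(0.763)² = 2.1773 kg·m².
Annular disk: I_cm = (1/2)M(R²+r²) = (1/2)(3.59)[(0.135)² + (0.0934)²] = 0.048373 kg·m²; axis through the centre, so I = 0.048373 kg·m².
Thin disk: I_cm = (1/4)MR² = (1/4)(5.02)(0.127)² = 0.020242 kg·m²; centre at d = 0.518 m, so the parallel axis theorem gives I = 0.020242 + (5.02)(0.518)² = 1.3672 kg·m².
Solid disk: I_cm = (1/2)MR² = (1/2)(0.947)(0.347)² = 0.057014 kg·m²; centre at d = 0.166 m, so the parallel axis theorem gives I = 0.057014 + (0.947)(0.166)² = 0.083109 kg·m².
Total I = 2.1773 + 0.048373 + 1.3672 + 0.083109 = 3.676 kg·m².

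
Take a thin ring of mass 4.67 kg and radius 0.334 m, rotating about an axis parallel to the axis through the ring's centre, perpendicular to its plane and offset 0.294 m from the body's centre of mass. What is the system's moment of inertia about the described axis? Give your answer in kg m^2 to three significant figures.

0.925

I_cm = MR² = (4.67)(0.334)² = 0.52097 kg m^2; centre at d = 0.294 m, so I = I_cm + Md² gives I = 0.52097 + (4.67)(0.294)² = 0.92462 kg m^2.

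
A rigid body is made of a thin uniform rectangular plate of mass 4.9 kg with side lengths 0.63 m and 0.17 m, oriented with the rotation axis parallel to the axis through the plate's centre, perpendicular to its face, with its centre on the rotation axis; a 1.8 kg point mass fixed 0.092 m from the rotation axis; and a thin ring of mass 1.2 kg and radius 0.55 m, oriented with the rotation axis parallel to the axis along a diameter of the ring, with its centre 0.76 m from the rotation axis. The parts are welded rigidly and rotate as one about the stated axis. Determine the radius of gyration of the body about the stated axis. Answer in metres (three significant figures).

0.367

Rectangular plate: I_cm = (1/12)M(a²+b²) = (1/12)(4.9)[(0.63)² + (0.17)²] = 0.17387 kg·m²; axis through the centre, so I = 0.17387 kg·m².
Point mass: I_cm = 0; centre at d = 0.092 m, so I = I_cm + Md² gives I = 0 + (1.8)(0.092)² = 0.015235 kg·m².
Thin ring: I_cm = (1/2)MR² = (1/2)(1.2)(0.55)² = 0.1815 kg·m²; centre at d = 0.76 m, so I = I_cm + Md² gives I = 0.1815 + (1.2)(0.76)² = 0.87462 kg·m².
Total I = 1.0637 kg·m²; total mass M = 7.9 kg.
k = √(I/M) = √(1.0637/7.9) = 0.36694 m.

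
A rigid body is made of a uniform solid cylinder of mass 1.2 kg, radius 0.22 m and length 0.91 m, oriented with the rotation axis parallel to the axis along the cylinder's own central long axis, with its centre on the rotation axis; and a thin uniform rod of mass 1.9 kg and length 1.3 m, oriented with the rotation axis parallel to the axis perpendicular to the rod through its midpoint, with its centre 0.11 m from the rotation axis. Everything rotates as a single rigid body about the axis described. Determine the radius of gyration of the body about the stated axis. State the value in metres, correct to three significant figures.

0.321

Solid cylinder: I_cm = (1/2)MR² = (1/2)(1.2)(0.22)² = 0.02904 kg·m²; axis through the centre, so I = 0.02904 kg·m².
Thin rod: I_cm = (1/12)ML² = (1/12)(1.9)(1.3)² = 0.26758 kg·m²; centre at d = 0.11 m, so I = I_cm + Md² gives I = 0.26758 + (1.9)(0.11)² = 0.29057 kg·m².
Total I = 0.31961 kg·m²; total mass M = 3.1 kg.
k = √(I/M) = √(0.31961/3.1) = 0.32109 m.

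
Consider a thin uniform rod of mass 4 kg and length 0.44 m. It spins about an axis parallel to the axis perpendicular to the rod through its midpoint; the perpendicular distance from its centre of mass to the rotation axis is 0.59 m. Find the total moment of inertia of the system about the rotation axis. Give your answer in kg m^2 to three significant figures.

I_cm = (1/12)ML² = (1/12)(4)(0.44)² = 0.064533 kg m^2; centre at d = 0.59 m, so the parallel axis theorem gives I = 0.064533 + (4)(0.59)² = 1.4569 kg m^2.

1.46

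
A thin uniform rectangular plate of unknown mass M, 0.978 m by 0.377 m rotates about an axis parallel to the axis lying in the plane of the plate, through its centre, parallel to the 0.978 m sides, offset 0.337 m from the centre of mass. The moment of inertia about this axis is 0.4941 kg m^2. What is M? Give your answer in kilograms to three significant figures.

3.94

I = I_cm + Md² = (1/12)Mb² + Md² = M·[0.0833333·(0.377)² + (0.337)²] = M·0.12541.
So M = 0.4941 / 0.12541 = 3.9398 kg.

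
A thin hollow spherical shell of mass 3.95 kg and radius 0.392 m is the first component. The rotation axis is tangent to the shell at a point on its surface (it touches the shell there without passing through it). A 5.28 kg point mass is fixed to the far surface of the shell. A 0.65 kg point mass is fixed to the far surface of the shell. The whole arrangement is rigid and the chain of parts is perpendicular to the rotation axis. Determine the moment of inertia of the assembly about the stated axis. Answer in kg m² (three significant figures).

Spherical shell: I_cm = (2/3)MR² = (2/3)(3.95)(0.392)² = 0.40465 kg m²; centre at d = 0.392 m, so the parallel axis theorem gives I = 0.40465 + (3.95)(0.392)² = 1.0116 kg m².
Point mass: I_cm = 0; centre at d = 0.392 + 0.392 = 0.784 m, so the parallel axis theorem gives I = 0 + (5.28)(0.784)² = 3.2454 kg m².
Point mass: I_cm = 0; centre at d = 0.392 + 0.392 = 0.784 m, so the parallel axis theorem gives I = 0 + (0.65)(0.784)² = 0.39953 kg m².
Total I = 1.0116 + 3.2454 + 0.39953 = 4.6565 kg m².

4.66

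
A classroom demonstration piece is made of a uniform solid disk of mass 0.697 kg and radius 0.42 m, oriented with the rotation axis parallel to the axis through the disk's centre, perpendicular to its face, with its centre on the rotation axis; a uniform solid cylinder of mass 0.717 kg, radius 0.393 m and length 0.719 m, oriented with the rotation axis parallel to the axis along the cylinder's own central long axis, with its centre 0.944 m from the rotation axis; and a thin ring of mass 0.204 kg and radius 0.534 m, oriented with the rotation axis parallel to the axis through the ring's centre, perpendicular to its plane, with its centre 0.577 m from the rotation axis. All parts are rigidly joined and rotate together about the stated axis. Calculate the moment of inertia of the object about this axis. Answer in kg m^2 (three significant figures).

Solid disk: I_cm = (1/2)MR² = (1/2)(0.697)(0.42)² = 0.061475 kg m^2; axis through the centre, so I = 0.061475 kg m^2.
Solid cylinder: I_cm = (1/2)MR² = (1/2)(0.717)(0.393)² = 0.05537 kg m^2; centre at d = 0.944 m, so the parallel axis theorem gives I = 0.05537 + (0.717)(0.944)² = 0.69431 kg m^2.
Thin ring: I_cm = MR² = (0.204)(0.534)² = 0.058172 kg m^2; centre at d = 0.577 m, so the parallel axis theorem gives I = 0.058172 + (0.204)(0.577)² = 0.12609 kg m^2.
Total I = 0.061475 + 0.69431 + 0.12609 = 0.88188 kg m^2.

0.882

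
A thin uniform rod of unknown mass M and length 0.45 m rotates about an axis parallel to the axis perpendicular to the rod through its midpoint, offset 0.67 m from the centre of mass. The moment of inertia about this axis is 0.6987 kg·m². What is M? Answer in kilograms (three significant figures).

I = I_cm + Md² = (1/12)ML² + Md² = M·[0.0833333·(0.45)² + (0.67)²] = M·0.46578.
So M = 0.6987 / 0.46578 = 1.5001 kg.

1.50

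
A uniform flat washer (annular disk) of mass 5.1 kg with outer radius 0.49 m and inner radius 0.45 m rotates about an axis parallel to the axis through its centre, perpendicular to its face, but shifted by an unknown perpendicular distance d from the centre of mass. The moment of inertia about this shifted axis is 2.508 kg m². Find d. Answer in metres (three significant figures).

0.520

About the centre-of-mass axis, I_cm = (1/2)M(R²+r²) = (1/2)(5.1)[(0.49)² + (0.45)²] = 1.1286 kg m².
Parallel axis theorem: I = I_cm + Md², so Md² = 2.508 − 1.1286 = 1.3794 kg m².
d = √(1.3794 / 5.1) = 0.52006 m.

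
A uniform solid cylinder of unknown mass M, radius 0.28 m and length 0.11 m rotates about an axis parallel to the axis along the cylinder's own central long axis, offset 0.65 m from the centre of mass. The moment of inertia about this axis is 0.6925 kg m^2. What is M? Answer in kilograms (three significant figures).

I = I_cm + Md² = (1/2)MR² + Md² = M·[0.5·(0.28)² + (0.65)²] = M·0.4617.
So M = 0.6925 / 0.4617 = 1.4999 kg.

1.50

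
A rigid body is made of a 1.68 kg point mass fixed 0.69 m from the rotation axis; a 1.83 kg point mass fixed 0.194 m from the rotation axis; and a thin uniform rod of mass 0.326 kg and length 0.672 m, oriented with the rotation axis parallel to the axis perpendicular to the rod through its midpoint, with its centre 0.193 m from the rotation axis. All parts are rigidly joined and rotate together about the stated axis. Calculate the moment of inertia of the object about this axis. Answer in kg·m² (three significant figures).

Point mass: I_cm = 0; centre at d = 0.69 m, so I = I_cm + Md² gives I = 0 + (1.68)(0.69)² = 0.79985 kg·m².
Point mass: I_cm = 0; centre at d = 0.194 m, so I = I_cm + Md² gives I = 0 + (1.83)(0.194)² = 0.068874 kg·m².
Thin rod: I_cm = (1/12)ML² = (1/12)(0.326)(0.672)² = 0.012268 kg·m²; centre at d = 0.193 m, so I = I_cm + Md² gives I = 0.012268 + (0.326)(0.193)² = 0.024411 kg·m².
Total I = 0.79985 + 0.068874 + 0.024411 = 0.89313 kg·m².

0.893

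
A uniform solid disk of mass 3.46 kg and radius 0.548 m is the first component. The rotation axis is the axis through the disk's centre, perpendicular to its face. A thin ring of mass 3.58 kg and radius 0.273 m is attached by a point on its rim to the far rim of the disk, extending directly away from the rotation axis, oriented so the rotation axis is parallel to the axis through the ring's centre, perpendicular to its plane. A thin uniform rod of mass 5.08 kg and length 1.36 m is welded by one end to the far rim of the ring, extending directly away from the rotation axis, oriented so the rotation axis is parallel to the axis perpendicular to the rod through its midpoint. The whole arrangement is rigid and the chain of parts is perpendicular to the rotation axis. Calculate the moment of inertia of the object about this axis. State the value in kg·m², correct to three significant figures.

20.0

Solid disk: I_cm = (1/2)MR² = (1/2)(3.46)(0.548)² = 0.51953 kg·m²; axis through the centre, so I = 0.51953 kg·m².
Thin ring: I_cm = MR² = (3.58)(0.273)² = 0.26681 kg·m²; centre at d = 0.548 + 0.273 = 0.821 m, so the parallel axis theorem gives I = 0.26681 + (3.58)(0.821)² = 2.6799 kg·m².
Thin rod: I_cm = (1/12)ML² = (1/12)(5.08)(1.36)² = 0.783 kg·m²; centre at d = 0.548 + 0.273 + 0.273 + 0.68 = 1.774 m, so the parallel axis theorem gives I = 0.783 + (5.08)(1.774)² = 16.77 kg·m².
Total I = 0.51953 + 2.6799 + 16.77 = 19.97 kg·m².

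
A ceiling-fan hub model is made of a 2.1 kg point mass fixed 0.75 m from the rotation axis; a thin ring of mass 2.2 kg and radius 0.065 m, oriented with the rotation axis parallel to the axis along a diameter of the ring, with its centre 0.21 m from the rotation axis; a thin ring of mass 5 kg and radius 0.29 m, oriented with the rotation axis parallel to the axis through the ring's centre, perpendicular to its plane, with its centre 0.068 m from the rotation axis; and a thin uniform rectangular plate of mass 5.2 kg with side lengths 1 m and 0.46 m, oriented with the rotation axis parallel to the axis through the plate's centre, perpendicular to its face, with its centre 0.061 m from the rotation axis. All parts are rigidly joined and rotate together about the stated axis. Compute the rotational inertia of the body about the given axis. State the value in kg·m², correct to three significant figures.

2.27

Point mass: I_cm = 0; centre at d = 0.75 m, so the parallel axis theorem gives I = 0 + (2.1)(0.75)² = 1.1813 kg·m².
Thin ring: I_cm = (1/2)MR² = (1/2)(2.2)(0.065)² = 0.0046475 kg·m²; centre at d = 0.21 m, so the parallel axis theorem gives I = 0.0046475 + (2.2)(0.21)² = 0.10167 kg·m².
Thin ring: I_cm = MR² = (5)(0.29)² = 0.4205 kg·m²; centre at d = 0.068 m, so the parallel axis theorem gives I = 0.4205 + (5)(0.068)² = 0.44362 kg·m².
Rectangular plate: I_cm = (1/12)M(a²+b²) = (1/12)(5.2)[(1)² + (0.46)²] = 0.52503 kg·m²; centre at d = 0.061 m, so the parallel axis theorem gives I = 0.52503 + (5.2)(0.061)² = 0.54438 kg·m².
Total I = 1.1813 + 0.10167 + 0.44362 + 0.54438 = 2.2709 kg·m².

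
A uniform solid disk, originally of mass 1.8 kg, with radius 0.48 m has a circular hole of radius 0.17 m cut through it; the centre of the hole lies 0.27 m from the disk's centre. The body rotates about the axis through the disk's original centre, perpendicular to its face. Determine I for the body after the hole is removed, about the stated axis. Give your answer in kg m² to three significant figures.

0.188

Unpierced body about its centre: I₀ = (1/2)MR² = (1/2)(1.8)(0.48)² = 0.20736 kg m².
The removed disk has mass m = M·(r/R)² = (1.8)(0.17/0.48)² = 0.22578 kg (same uniform areal density).
Its moment of inertia about the rotation axis (parallel-axis theorem): I_hole = (1/2)mr² + md² = (1/2)(0.22578)(0.17)² + (0.22578)(0.27)² = 0.019722 kg m².
Treating the hole as negative mass, I = I₀ − I_hole = 0.20736 − 0.019722 = 0.18764 kg m².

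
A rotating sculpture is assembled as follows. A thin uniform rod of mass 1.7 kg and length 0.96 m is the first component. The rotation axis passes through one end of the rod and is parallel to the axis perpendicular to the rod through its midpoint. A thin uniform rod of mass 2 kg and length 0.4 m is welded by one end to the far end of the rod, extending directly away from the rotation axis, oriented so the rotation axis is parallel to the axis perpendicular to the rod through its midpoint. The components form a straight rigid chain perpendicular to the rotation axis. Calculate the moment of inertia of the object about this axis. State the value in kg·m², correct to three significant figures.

3.24

Thin rod: I_cm = (1/12)ML² = (1/12)(1.7)(0.96)² = 0.13056 kg·m²; centre at d = 0.48 m, so I = I_cm + Md² gives I = 0.13056 + (1.7)(0.48)² = 0.52224 kg·m².
Thin rod: I_cm = (1/12)ML² = (1/12)(2)(0.4)² = 0.026667 kg·m²; centre at d = 0.48 + 0.48 + 0.2 = 1.16 m, so I = I_cm + Md² gives I = 0.026667 + (2)(1.16)² = 2.7179 kg·m².
Total I = 0.52224 + 2.7179 = 3.2401 kg·m².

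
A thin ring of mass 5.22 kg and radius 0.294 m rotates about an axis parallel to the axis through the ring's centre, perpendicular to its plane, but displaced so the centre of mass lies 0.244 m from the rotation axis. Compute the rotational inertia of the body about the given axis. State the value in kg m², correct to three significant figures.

0.762

I_cm = MR² = (5.22)(0.294)² = 0.4512 kg m²; centre at d = 0.244 m, so I = I_cm + Md² gives I = 0.4512 + (5.22)(0.244)² = 0.76197 kg m².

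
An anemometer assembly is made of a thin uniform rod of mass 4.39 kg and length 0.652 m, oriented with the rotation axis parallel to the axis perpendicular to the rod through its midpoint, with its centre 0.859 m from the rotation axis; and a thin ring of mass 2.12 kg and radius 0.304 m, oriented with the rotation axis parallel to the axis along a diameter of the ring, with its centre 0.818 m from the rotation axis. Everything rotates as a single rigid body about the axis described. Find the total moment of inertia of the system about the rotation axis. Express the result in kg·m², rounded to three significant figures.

4.91

Thin rod: I_cm = (1/12)ML² = (1/12)(4.39)(0.652)² = 0.15552 kg·m²; centre at d = 0.859 m, so I = I_cm + Md² gives I = 0.15552 + (4.39)(0.859)² = 3.3948 kg·m².
Thin ring: I_cm = (1/2)MR² = (1/2)(2.12)(0.304)² = 0.097961 kg·m²; centre at d = 0.818 m, so I = I_cm + Md² gives I = 0.097961 + (2.12)(0.818)² = 1.5165 kg·m².
Total I = 3.3948 + 1.5165 = 4.9113 kg·m².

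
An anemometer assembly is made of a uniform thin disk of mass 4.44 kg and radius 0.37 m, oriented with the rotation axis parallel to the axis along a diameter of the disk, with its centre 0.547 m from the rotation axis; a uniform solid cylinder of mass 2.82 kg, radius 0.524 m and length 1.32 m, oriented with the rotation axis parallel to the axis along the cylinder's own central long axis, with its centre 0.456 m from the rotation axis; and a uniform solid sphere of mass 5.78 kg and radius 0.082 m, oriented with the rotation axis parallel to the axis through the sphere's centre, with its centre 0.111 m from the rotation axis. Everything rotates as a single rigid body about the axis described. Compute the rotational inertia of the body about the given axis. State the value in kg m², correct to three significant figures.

Thin disk: I_cm = (1/4)MR² = (1/4)(4.44)(0.37)² = 0.15196 kg m²; centre at d = 0.547 m, so I = I_cm + Md² gives I = 0.15196 + (4.44)(0.547)² = 1.4804 kg m².
Solid cylinder: I_cm = (1/2)MR² = (1/2)(2.82)(0.524)² = 0.38715 kg m²; centre at d = 0.456 m, so I = I_cm + Md² gives I = 0.38715 + (2.82)(0.456)² = 0.97353 kg m².
Solid sphere: I_cm = (2/5)MR² = (2/5)(5.78)(0.082)² = 0.015546 kg m²; centre at d = 0.111 m, so I = I_cm + Md² gives I = 0.015546 + (5.78)(0.111)² = 0.086761 kg m².
Total I = 1.4804 + 0.97353 + 0.086761 = 2.5407 kg m².

2.54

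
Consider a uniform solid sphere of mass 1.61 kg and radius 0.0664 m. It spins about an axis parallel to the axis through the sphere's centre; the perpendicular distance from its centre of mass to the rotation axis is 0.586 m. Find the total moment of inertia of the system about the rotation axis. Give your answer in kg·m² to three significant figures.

I_cm = (2/5)MR² = (2/5)(1.61)(0.0664)² = 0.0028394 kg·m²; centre at d = 0.586 m, so the parallel axis theorem gives I = 0.0028394 + (1.61)(0.586)² = 0.55571 kg·m².

0.556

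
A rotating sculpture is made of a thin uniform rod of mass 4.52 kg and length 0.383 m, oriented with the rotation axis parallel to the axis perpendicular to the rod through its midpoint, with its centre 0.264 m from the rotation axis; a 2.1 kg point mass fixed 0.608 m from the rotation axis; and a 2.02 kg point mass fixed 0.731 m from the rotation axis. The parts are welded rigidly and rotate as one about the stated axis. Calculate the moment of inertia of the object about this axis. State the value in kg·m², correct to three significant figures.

2.23

Thin rod: I_cm = (1/12)ML² = (1/12)(4.52)(0.383)² = 0.055253 kg·m²; centre at d = 0.264 m, so I = I_cm + Md² gives I = 0.055253 + (4.52)(0.264)² = 0.37028 kg·m².
Point mass: I_cm = 0; centre at d = 0.608 m, so I = I_cm + Md² gives I = 0 + (2.1)(0.608)² = 0.77629 kg·m².
Point mass: I_cm = 0; centre at d = 0.731 m, so I = I_cm + Md² gives I = 0 + (2.02)(0.731)² = 1.0794 kg·m².
Total I = 0.37028 + 0.77629 + 1.0794 = 2.226 kg·m².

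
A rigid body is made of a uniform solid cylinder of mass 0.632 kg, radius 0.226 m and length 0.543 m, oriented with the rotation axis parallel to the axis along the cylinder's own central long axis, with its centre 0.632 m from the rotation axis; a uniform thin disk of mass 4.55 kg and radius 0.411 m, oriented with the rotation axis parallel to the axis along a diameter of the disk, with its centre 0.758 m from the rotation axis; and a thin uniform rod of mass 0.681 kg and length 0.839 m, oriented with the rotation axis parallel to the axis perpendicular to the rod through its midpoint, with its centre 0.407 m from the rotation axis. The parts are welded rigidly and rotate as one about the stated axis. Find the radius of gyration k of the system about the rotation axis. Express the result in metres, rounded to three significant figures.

Solid cylinder: I_cm = (1/2)MR² = (1/2)(0.632)(0.226)² = 0.01614 kg m^2; centre at d = 0.632 m, so I = I_cm + Md² gives I = 0.01614 + (0.632)(0.632)² = 0.26858 kg m^2.
Thin disk: I_cm = (1/4)MR² = (1/4)(4.55)(0.411)² = 0.19215 kg m^2; centre at d = 0.758 m, so I = I_cm + Md² gives I = 0.19215 + (4.55)(0.758)² = 2.8064 kg m^2.
Thin rod: I_cm = (1/12)ML² = (1/12)(0.681)(0.839)² = 0.039948 kg m^2; centre at d = 0.407 m, so I = I_cm + Md² gives I = 0.039948 + (0.681)(0.407)² = 0.15275 kg m^2.
Total I = 3.2277 kg m^2; total mass M = 5.863 kg.
k = √(I/M) = √(3.2277/5.863) = 0.74198 m.

0.742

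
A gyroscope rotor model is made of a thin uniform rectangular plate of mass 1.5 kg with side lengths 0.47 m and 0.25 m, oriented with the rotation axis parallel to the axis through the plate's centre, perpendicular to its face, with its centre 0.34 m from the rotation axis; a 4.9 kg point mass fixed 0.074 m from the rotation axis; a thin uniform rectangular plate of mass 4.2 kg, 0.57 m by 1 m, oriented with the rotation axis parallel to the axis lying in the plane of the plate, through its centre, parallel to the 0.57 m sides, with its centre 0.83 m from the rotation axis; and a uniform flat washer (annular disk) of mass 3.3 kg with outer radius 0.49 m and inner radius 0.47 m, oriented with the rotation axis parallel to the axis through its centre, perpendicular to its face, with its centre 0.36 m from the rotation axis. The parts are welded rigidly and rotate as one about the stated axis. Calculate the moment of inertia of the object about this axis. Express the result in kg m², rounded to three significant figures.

4.67

Rectangular plate: I_cm = (1/12)M(a²+b²) = (1/12)(1.5)[(0.47)² + (0.25)²] = 0.035425 kg m²; centre at d = 0.34 m, so I = I_cm + Md² gives I = 0.035425 + (1.5)(0.34)² = 0.20883 kg m².
Point mass: I_cm = 0; centre at d = 0.074 m, so I = I_cm + Md² gives I = 0 + (4.9)(0.074)² = 0.026832 kg m².
Rectangular plate: I_cm = (1/12)Mb² = (1/12)(4.2)(1)² = 0.35 kg m²; centre at d = 0.83 m, so I = I_cm + Md² gives I = 0.35 + (4.2)(0.83)² = 3.2434 kg m².
Annular disk: I_cm = (1/2)M(R²+r²) = (1/2)(3.3)[(0.49)² + (0.47)²] = 0.76065 kg m²; centre at d = 0.36 m, so I = I_cm + Md² gives I = 0.76065 + (3.3)(0.36)² = 1.1883 kg m².
Total I = 0.20883 + 0.026832 + 3.2434 + 1.1883 = 4.6674 kg m².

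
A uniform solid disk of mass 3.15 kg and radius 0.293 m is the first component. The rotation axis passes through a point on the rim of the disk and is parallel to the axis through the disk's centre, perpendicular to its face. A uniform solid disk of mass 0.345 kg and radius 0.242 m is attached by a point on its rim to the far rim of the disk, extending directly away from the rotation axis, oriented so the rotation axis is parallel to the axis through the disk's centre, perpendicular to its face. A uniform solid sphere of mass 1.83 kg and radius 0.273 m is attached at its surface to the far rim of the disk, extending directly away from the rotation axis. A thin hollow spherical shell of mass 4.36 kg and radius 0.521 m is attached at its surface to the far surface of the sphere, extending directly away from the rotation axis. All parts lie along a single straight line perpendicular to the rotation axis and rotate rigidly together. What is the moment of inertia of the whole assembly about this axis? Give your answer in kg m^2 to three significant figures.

Solid disk: I_cm = (1/2)MR² = (1/2)(3.15)(0.293)² = 0.13521 kg m^2; centre at d = 0.293 m, so the parallel axis theorem gives I = 0.13521 + (3.15)(0.293)² = 0.40564 kg m^2.
Solid disk: I_cm = (1/2)MR² = (1/2)(0.345)(0.242)² = 0.010102 kg m^2; centre at d = 0.293 + 0.293 + 0.242 = 0.828 m, so the parallel axis theorem gives I = 0.010102 + (0.345)(0.828)² = 0.24663 kg m^2.
Solid sphere: I_cm = (2/5)MR² = (2/5)(1.83)(0.273)² = 0.054555 kg m^2; centre at d = 0.293 + 0.293 + 0.242 + 0.242 + 0.273 = 1.343 m, so the parallel axis theorem gives I = 0.054555 + (1.83)(1.343)² = 3.3552 kg m^2.
Spherical shell: I_cm = (2/3)MR² = (2/3)(4.36)(0.521)² = 0.78899 kg m^2; centre at d = 0.293 + 0.293 + 0.242 + 0.242 + 0.273 + 0.273 + 0.521 = 2.137 m, so the parallel axis theorem gives I = 0.78899 + (4.36)(2.137)² = 20.7 kg m^2.
Total I = 0.40564 + 0.24663 + 3.3552 + 20.7 = 24.708 kg m^2.

24.7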